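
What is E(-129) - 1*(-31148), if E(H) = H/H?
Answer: 31149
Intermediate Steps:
E(H) = 1
E(-129) - 1*(-31148) = 1 - 1*(-31148) = 1 + 31148 = 31149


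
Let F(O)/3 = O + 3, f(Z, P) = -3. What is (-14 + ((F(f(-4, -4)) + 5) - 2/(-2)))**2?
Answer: 64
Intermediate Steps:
F(O) = 9 + 3*O (F(O) = 3*(O + 3) = 3*(3 + O) = 9 + 3*O)
(-14 + ((F(f(-4, -4)) + 5) - 2/(-2)))**2 = (-14 + (((9 + 3*(-3)) + 5) - 2/(-2)))**2 = (-14 + (((9 - 9) + 5) - 2*(-1/2)))**2 = (-14 + ((0 + 5) + 1))**2 = (-14 + (5 + 1))**2 = (-14 + 6)**2 = (-8)**2 = 64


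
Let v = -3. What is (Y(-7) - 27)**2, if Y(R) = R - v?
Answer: 961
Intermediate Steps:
Y(R) = 3 + R (Y(R) = R - 1*(-3) = R + 3 = 3 + R)
(Y(-7) - 27)**2 = ((3 - 7) - 27)**2 = (-4 - 27)**2 = (-31)**2 = 961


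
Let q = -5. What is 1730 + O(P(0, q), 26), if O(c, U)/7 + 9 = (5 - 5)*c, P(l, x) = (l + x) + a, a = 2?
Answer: 1667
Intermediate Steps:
P(l, x) = 2 + l + x (P(l, x) = (l + x) + 2 = 2 + l + x)
O(c, U) = -63 (O(c, U) = -63 + 7*((5 - 5)*c) = -63 + 7*(0*c) = -63 + 7*0 = -63 + 0 = -63)
1730 + O(P(0, q), 26) = 1730 - 63 = 1667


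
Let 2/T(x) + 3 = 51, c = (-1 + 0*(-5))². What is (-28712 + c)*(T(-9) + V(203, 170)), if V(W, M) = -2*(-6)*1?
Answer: -8297479/24 ≈ -3.4573e+5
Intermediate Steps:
c = 1 (c = (-1 + 0)² = (-1)² = 1)
T(x) = 1/24 (T(x) = 2/(-3 + 51) = 2/48 = 2*(1/48) = 1/24)
V(W, M) = 12 (V(W, M) = 12*1 = 12)
(-28712 + c)*(T(-9) + V(203, 170)) = (-28712 + 1)*(1/24 + 12) = -28711*289/24 = -8297479/24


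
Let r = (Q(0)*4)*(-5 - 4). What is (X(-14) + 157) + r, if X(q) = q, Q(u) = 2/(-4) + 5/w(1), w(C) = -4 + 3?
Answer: 341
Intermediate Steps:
w(C) = -1
Q(u) = -11/2 (Q(u) = 2/(-4) + 5/(-1) = 2*(-¼) + 5*(-1) = -½ - 5 = -11/2)
r = 198 (r = (-11/2*4)*(-5 - 4) = -22*(-9) = 198)
(X(-14) + 157) + r = (-14 + 157) + 198 = 143 + 198 = 341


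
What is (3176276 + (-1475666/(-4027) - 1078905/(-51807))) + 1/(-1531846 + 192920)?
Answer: 295785292455076713099/93111944029538 ≈ 3.1767e+6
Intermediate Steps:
(3176276 + (-1475666/(-4027) - 1078905/(-51807))) + 1/(-1531846 + 192920) = (3176276 + (-1475666*(-1/4027) - 1078905*(-1/51807))) + 1/(-1338926) = (3176276 + (1475666/4027 + 359635/17269)) - 1/1338926 = (3176276 + 26931526299/69542263) - 1/1338926 = 220912352478887/69542263 - 1/1338926 = 295785292455076713099/93111944029538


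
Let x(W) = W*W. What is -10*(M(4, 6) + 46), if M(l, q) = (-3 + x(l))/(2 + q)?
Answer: -1905/4 ≈ -476.25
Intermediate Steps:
x(W) = W²
M(l, q) = (-3 + l²)/(2 + q)
-10*(M(4, 6) + 46) = -10*((-3 + 4²)/(2 + 6) + 46) = -10*((-3 + 16)/8 + 46) = -10*((⅛)*13 + 46) = -10*(13/8 + 46) = -10*381/8 = -1905/4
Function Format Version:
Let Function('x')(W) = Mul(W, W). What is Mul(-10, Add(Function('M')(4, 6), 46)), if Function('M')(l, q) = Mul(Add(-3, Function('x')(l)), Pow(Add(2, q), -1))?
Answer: Rational(-1905, 4) ≈ -476.25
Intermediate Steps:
Function('x')(W) = Pow(W, 2)
Function('M')(l, q) = Mul(Pow(Add(2, q), -1), Add(-3, Pow(l, 2))) (Function('M')(l, q) = Mul(Add(-3, Pow(l, 2)), Pow(Add(2, q), -1)) = Mul(Pow(Add(2, q), -1), Add(-3, Pow(l, 2))))
Mul(-10, Add(Function('M')(4, 6), 46)) = Mul(-10, Add(Mul(Pow(Add(2, 6), -1), Add(-3, Pow(4, 2))), 46)) = Mul(-10, Add(Mul(Pow(8, -1), Add(-3, 16)), 46)) = Mul(-10, Add(Mul(Rational(1, 8), 13), 46)) = Mul(-10, Add(Rational(13, 8), 46)) = Mul(-10, Rational(381, 8)) = Rational(-1905, 4)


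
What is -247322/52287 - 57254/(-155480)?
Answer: -17729992331/4064791380 ≈ -4.3618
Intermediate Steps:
-247322/52287 - 57254/(-155480) = -247322*1/52287 - 57254*(-1/155480) = -247322/52287 + 28627/77740 = -17729992331/4064791380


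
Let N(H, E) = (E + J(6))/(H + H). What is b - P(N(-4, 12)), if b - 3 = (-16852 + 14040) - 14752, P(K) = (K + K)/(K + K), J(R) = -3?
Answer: -17562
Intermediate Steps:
N(H, E) = (-3 + E)/(2*H) (N(H, E) = (E - 3)/(H + H) = (-3 + E)/((2*H)) = (-3 + E)*(1/(2*H)) = (-3 + E)/(2*H))
P(K) = 1 (P(K) = (2*K)/((2*K)) = (2*K)*(1/(2*K)) = 1)
b = -17561 (b = 3 + ((-16852 + 14040) - 14752) = 3 + (-2812 - 14752) = 3 - 17564 = -17561)
b - P(N(-4, 12)) = -17561 - 1*1 = -17561 - 1 = -17562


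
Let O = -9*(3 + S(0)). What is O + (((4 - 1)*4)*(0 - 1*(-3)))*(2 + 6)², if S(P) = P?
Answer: 2277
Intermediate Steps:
O = -27 (O = -9*(3 + 0) = -9*3 = -27)
O + (((4 - 1)*4)*(0 - 1*(-3)))*(2 + 6)² = -27 + (((4 - 1)*4)*(0 - 1*(-3)))*(2 + 6)² = -27 + ((3*4)*(0 + 3))*8² = -27 + (12*3)*64 = -27 + 36*64 = -27 + 2304 = 2277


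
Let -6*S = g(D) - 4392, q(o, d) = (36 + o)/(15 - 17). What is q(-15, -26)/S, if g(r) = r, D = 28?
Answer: -63/4364 ≈ -0.014436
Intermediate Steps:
q(o, d) = -18 - o/2 (q(o, d) = (36 + o)/(-2) = (36 + o)*(-1/2) = -18 - o/2)
S = 2182/3 (S = -(28 - 4392)/6 = -1/6*(-4364) = 2182/3 ≈ 727.33)
q(-15, -26)/S = (-18 - 1/2*(-15))/(2182/3) = (-18 + 15/2)*(3/2182) = -21/2*3/2182 = -63/4364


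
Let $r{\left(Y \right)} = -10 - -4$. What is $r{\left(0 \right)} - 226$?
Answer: $-232$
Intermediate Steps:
$r{\left(Y \right)} = -6$ ($r{\left(Y \right)} = -10 + 4 = -6$)
$r{\left(0 \right)} - 226 = -6 - 226 = -232$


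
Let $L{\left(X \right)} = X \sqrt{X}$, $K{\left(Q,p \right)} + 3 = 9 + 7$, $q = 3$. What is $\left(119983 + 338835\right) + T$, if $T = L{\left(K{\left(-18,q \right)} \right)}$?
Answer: $458818 + 13 \sqrt{13} \approx 4.5887 \cdot 10^{5}$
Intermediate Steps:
$K{\left(Q,p \right)} = 13$ ($K{\left(Q,p \right)} = -3 + \left(9 + 7\right) = -3 + 16 = 13$)
$L{\left(X \right)} = X^{\frac{3}{2}}$
$T = 13 \sqrt{13}$ ($T = 13^{\frac{3}{2}} = 13 \sqrt{13} \approx 46.872$)
$\left(119983 + 338835\right) + T = \left(119983 + 338835\right) + 13 \sqrt{13} = 458818 + 13 \sqrt{13}$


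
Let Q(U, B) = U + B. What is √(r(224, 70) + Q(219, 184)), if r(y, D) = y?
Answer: √627 ≈ 25.040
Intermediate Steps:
Q(U, B) = B + U
√(r(224, 70) + Q(219, 184)) = √(224 + (184 + 219)) = √(224 + 403) = √627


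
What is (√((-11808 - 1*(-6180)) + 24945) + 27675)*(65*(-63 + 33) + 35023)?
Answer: 915295275 + 33073*√19317 ≈ 9.1989e+8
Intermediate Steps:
(√((-11808 - 1*(-6180)) + 24945) + 27675)*(65*(-63 + 33) + 35023) = (√((-11808 + 6180) + 24945) + 27675)*(65*(-30) + 35023) = (√(-5628 + 24945) + 27675)*(-1950 + 35023) = (√19317 + 27675)*33073 = (27675 + √19317)*33073 = 915295275 + 33073*√19317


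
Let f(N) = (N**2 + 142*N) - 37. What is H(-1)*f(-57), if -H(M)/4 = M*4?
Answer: -78112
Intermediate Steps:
H(M) = -16*M (H(M) = -4*M*4 = -16*M)
f(N) = -37 + N**2 + 142*N
H(-1)*f(-57) = (-16*(-1))*(-37 + (-57)**2 + 142*(-57)) = 16*(-37 + 3249 - 8094) = 16*(-4882) = -78112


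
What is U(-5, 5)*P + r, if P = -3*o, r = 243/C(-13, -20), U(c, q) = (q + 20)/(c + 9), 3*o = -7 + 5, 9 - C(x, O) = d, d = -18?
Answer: 43/2 ≈ 21.500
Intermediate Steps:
C(x, O) = 27 (C(x, O) = 9 - 1*(-18) = 9 + 18 = 27)
o = -⅔ (o = (-7 + 5)/3 = (⅓)*(-2) = -⅔ ≈ -0.66667)
U(c, q) = (20 + q)/(9 + c)
r = 9 (r = 243/27 = 243*(1/27) = 9)
P = 2 (P = -3*(-⅔) = 2)
U(-5, 5)*P + r = ((20 + 5)/(9 - 5))*2 + 9 = (25/4)*2 + 9 = 25/2 + 9 = 43/2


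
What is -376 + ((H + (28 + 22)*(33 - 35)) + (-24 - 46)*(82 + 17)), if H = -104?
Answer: -7510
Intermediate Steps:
-376 + ((H + (28 + 22)*(33 - 35)) + (-24 - 46)*(82 + 17)) = -376 + ((-104 + (28 + 22)*(33 - 35)) + (-24 - 46)*(82 + 17)) = -376 + ((-104 + 50*(-2)) - 70*99) = -376 + ((-104 - 100) - 6930) = -376 + (-204 - 6930) = -376 - 7134 = -7510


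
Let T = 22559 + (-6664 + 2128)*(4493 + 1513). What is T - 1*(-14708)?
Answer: -27205949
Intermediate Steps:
T = -27220657 (T = 22559 - 4536*6006 = 22559 - 27243216 = -27220657)
T - 1*(-14708) = -27220657 - 1*(-14708) = -27220657 + 14708 = -27205949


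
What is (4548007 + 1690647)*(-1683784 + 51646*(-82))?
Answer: -36925070794424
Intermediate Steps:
(4548007 + 1690647)*(-1683784 + 51646*(-82)) = 6238654*(-1683784 - 4234972) = 6238654*(-5918756) = -36925070794424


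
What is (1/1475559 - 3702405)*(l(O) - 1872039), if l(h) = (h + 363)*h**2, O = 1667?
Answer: -30808006287418880405614/1475559 ≈ -2.0879e+16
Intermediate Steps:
l(h) = h**2*(363 + h) (l(h) = (363 + h)*h**2 = h**2*(363 + h))
(1/1475559 - 3702405)*(l(O) - 1872039) = (1/1475559 - 3702405)*(1667**2*(363 + 1667) - 1872039) = (1/1475559 - 3702405)*(2778889*2030 - 1872039) = -5463117019394*(5641144670 - 1872039)/1475559 = -5463117019394/1475559*5639272631 = -30808006287418880405614/1475559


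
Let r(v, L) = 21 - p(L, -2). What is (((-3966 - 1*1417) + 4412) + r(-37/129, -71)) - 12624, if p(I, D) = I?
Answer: -13503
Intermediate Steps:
r(v, L) = 21 - L
(((-3966 - 1*1417) + 4412) + r(-37/129, -71)) - 12624 = (((-3966 - 1*1417) + 4412) + (21 - 1*(-71))) - 12624 = (((-3966 - 1417) + 4412) + (21 + 71)) - 12624 = ((-5383 + 4412) + 92) - 12624 = (-971 + 92) - 12624 = -879 - 12624 = -13503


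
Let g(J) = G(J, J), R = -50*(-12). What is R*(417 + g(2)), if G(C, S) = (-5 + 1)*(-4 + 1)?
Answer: 257400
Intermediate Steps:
R = 600
G(C, S) = 12 (G(C, S) = -4*(-3) = 12)
g(J) = 12
R*(417 + g(2)) = 600*(417 + 12) = 600*429 = 257400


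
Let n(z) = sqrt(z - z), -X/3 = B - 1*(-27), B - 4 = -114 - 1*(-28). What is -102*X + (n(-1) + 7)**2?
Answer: -16781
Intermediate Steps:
B = -82 (B = 4 + (-114 - 1*(-28)) = 4 + (-114 + 28) = 4 - 86 = -82)
X = 165 (X = -3*(-82 - 1*(-27)) = -3*(-82 + 27) = -3*(-55) = 165)
n(z) = 0 (n(z) = sqrt(0) = 0)
-102*X + (n(-1) + 7)**2 = -102*165 + (0 + 7)**2 = -16830 + 7**2 = -16830 + 49 = -16781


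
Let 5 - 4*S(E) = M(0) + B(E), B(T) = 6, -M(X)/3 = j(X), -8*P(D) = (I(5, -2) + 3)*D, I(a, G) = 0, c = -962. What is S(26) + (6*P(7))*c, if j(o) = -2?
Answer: 60599/4 ≈ 15150.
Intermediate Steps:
P(D) = -3*D/8 (P(D) = -(0 + 3)*D/8 = -3*D/8)
M(X) = 6 (M(X) = -3*(-2) = 6)
S(E) = -7/4 (S(E) = 5/4 - (6 + 6)/4 = 5/4 - ¼*12 = 5/4 - 3 = -7/4)
S(26) + (6*P(7))*c = -7/4 + (6*(-3/8*7))*(-962) = -7/4 + (6*(-21/8))*(-962) = -7/4 - 63/4*(-962) = -7/4 + 30303/2 = 60599/4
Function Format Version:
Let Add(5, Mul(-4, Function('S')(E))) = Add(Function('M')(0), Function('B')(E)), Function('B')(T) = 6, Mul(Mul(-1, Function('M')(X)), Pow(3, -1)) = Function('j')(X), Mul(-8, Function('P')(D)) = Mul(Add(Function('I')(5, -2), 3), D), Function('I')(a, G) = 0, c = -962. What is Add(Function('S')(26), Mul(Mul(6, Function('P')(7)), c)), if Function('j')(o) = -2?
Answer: Rational(60599, 4) ≈ 15150.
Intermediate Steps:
Function('P')(D) = Mul(Rational(-3, 8), D) (Function('P')(D) = Mul(Rational(-1, 8), Mul(Add(0, 3), D)) = Mul(Rational(-1, 8), Mul(3, D)) = Mul(Rational(-3, 8), D))
Function('M')(X) = 6 (Function('M')(X) = Mul(-3, -2) = 6)
Function('S')(E) = Rational(-7, 4) (Function('S')(E) = Add(Rational(5, 4), Mul(Rational(-1, 4), Add(6, 6))) = Add(Rational(5, 4), Mul(Rational(-1, 4), 12)) = Add(Rational(5, 4), -3) = Rational(-7, 4))
Add(Function('S')(26), Mul(Mul(6, Function('P')(7)), c)) = Add(Rational(-7, 4), Mul(Mul(6, Mul(Rational(-3, 8), 7)), -962)) = Add(Rational(-7, 4), Mul(Mul(6, Rational(-21, 8)), -962)) = Add(Rational(-7, 4), Mul(Rational(-63, 4), -962)) = Add(Rational(-7, 4), Rational(30303, 2)) = Rational(60599, 4)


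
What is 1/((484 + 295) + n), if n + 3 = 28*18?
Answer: 1/1280 ≈ 0.00078125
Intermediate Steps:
n = 501 (n = -3 + 28*18 = -3 + 504 = 501)
1/((484 + 295) + n) = 1/((484 + 295) + 501) = 1/(779 + 501) = 1/1280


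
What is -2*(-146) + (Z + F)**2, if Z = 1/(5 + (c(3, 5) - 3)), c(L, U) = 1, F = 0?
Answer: 2629/9 ≈ 292.11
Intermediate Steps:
Z = 1/3 (Z = 1/(5 + (1 - 3)) = 1/(5 - 2) = 1/3 ≈ 0.33333)
-2*(-146) + (Z + F)**2 = -2*(-146) + (1/3 + 0)**2 = 292 + (1/3)**2 = 292 + 1/9 = 2629/9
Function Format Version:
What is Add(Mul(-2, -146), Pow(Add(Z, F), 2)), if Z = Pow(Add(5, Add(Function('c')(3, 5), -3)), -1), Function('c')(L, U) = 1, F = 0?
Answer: Rational(2629, 9) ≈ 292.11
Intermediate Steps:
Z = Rational(1, 3) (Z = Pow(Add(5, Add(1, -3)), -1) = Pow(Add(5, -2), -1) = Pow(3, -1) = Rational(1, 3) ≈ 0.33333)
Add(Mul(-2, -146), Pow(Add(Z, F), 2)) = Add(Mul(-2, -146), Pow(Add(Rational(1, 3), 0), 2)) = Add(292, Pow(Rational(1, 3), 2)) = Add(292, Rational(1, 9)) = Rational(2629, 9)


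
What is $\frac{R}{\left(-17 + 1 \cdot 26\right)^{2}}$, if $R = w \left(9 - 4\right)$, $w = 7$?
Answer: $\frac{35}{81} \approx 0.4321$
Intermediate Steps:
$R = 35$ ($R = 7 \left(9 - 4\right) = 7 \cdot 5 = 35$)
$\frac{R}{\left(-17 + 1 \cdot 26\right)^{2}} = \frac{35}{\left(-17 + 1 \cdot 26\right)^{2}} = \frac{35}{\left(-17 + 26\right)^{2}} = \frac{35}{9^{2}} = \frac{35}{81}$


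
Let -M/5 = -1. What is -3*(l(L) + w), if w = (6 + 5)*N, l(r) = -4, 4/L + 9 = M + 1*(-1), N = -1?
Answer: 45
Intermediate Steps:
M = 5 (M = -5*(-1) = 5)
L = -⅘ (L = 4/(-9 + (5 + 1*(-1))) = 4/(-9 + (5 - 1)) = 4/(-9 + 4) = 4/(-5) = 4*(-⅕) = -⅘ ≈ -0.80000)
w = -11 (w = (6 + 5)*(-1) = 11*(-1) = -11)
-3*(l(L) + w) = -3*(-4 - 11) = -3*(-15) = 45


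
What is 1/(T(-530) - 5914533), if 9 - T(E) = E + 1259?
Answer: -1/5915253 ≈ -1.6905e-7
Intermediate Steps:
T(E) = -1250 - E (T(E) = 9 - (E + 1259) = 9 - (1259 + E) = 9 + (-1259 - E) = -1250 - E)
1/(T(-530) - 5914533) = 1/((-1250 - 1*(-530)) - 5914533) = 1/((-1250 + 530) - 5914533) = 1/(-720 - 5914533) = 1/(-5915253) = -1/5915253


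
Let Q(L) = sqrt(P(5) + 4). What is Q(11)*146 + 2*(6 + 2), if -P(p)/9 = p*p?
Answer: 16 + 146*I*sqrt(221) ≈ 16.0 + 2170.4*I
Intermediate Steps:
P(p) = -9*p**2 (P(p) = -9*p*p = -9*p**2)
Q(L) = I*sqrt(221) (Q(L) = sqrt(-9*5**2 + 4) = sqrt(-9*25 + 4) = sqrt(-225 + 4) = sqrt(-221) = I*sqrt(221))
Q(11)*146 + 2*(6 + 2) = (I*sqrt(221))*146 + 2*(6 + 2) = 146*I*sqrt(221) + 2*8 = 146*I*sqrt(221) + 16 = 16 + 146*I*sqrt(221)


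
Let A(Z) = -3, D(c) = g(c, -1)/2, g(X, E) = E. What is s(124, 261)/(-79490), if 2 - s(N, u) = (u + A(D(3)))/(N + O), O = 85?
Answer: -16/1661341 ≈ -9.6308e-6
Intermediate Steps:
D(c) = -1/2
s(N, u) = 2 - (-3 + u)/(85 + N) (s(N, u) = 2 - (u - 3)/(N + 85) = 2 - (-3 + u)/(85 + N))
s(124, 261)/(-79490) = ((173 - 1*261 + 2*124)/(85 + 124))/(-79490) = ((173 - 261 + 248)/209)*(-1/79490) = ((1/209)*160)*(-1/79490) = (160/209)*(-1/79490) = -16/1661341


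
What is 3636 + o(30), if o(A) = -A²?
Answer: 2736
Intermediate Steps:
3636 + o(30) = 3636 - 1*30² = 3636 - 1*900 = 3636 - 900 = 2736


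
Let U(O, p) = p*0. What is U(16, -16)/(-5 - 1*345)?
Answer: 0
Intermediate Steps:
U(O, p) = 0
U(16, -16)/(-5 - 1*345) = 0/(-5 - 1*345) = 0/(-5 - 345) = 0/(-350) = 0*(-1/350) = 0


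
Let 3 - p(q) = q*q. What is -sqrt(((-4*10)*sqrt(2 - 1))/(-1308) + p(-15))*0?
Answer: 0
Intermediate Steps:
p(q) = 3 - q**2 (p(q) = 3 - q*q = 3 - q**2)
-sqrt(((-4*10)*sqrt(2 - 1))/(-1308) + p(-15))*0 = -sqrt(((-4*10)*sqrt(2 - 1))/(-1308) + (3 - 1*(-15)**2))*0 = -sqrt(-40*sqrt(1)*(-1/1308) + (3 - 1*225))*0 = -sqrt(-40*1*(-1/1308) + (3 - 225))*0 = -sqrt(-40*(-1/1308) - 222)*0 = -sqrt(10/327 - 222)*0 = -sqrt(-72584/327)*0 = -2*I*sqrt(5933742)/327*0 = -1*0 = 0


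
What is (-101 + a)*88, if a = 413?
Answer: 27456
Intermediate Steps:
(-101 + a)*88 = (-101 + 413)*88 = 312*88 = 27456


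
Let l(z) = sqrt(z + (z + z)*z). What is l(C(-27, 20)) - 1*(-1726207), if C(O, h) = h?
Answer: 1726207 + 2*sqrt(205) ≈ 1.7262e+6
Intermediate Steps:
l(z) = sqrt(z + 2*z**2) (l(z) = sqrt(z + (2*z)*z) = sqrt(z + 2*z**2))
l(C(-27, 20)) - 1*(-1726207) = sqrt(20*(1 + 2*20)) - 1*(-1726207) = sqrt(20*(1 + 40)) + 1726207 = sqrt(20*41) + 1726207 = sqrt(820) + 1726207 = 2*sqrt(205) + 1726207 = 1726207 + 2*sqrt(205)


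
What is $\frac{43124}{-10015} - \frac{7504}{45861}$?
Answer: $- \frac{2052862324}{459297915} \approx -4.4696$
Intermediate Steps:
$\frac{43124}{-10015} - \frac{7504}{45861} = 43124 \left(- \frac{1}{10015}\right) - \frac{7504}{45861} = - \frac{43124}{10015} - \frac{7504}{45861} = - \frac{2052862324}{459297915}$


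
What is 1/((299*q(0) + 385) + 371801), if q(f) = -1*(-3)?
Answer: 1/373083 ≈ 2.6804e-6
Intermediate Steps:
q(f) = 3
1/((299*q(0) + 385) + 371801) = 1/((299*3 + 385) + 371801) = 1/((897 + 385) + 371801) = 1/(1282 + 371801) = 1/373083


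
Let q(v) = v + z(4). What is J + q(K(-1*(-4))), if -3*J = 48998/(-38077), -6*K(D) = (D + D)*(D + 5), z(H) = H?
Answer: -864850/114231 ≈ -7.5711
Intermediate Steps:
K(D) = -D*(5 + D)/3 (K(D) = -(D + D)*(D + 5)/6 = -2*D*(5 + D)/6 = -D*(5 + D)/3)
q(v) = 4 + v (q(v) = v + 4 = 4 + v)
J = 48998/114231 (J = -48998/(3*(-38077)) = -48998*(-1)/(3*38077) = -⅓*(-48998/38077) = 48998/114231 ≈ 0.42894)
J + q(K(-1*(-4))) = 48998/114231 + (4 - (-1*(-4))*(5 - 1*(-4))/3) = 48998/114231 + (4 - ⅓*4*(5 + 4)) = 48998/114231 + (4 - ⅓*4*9) = 48998/114231 + (4 - 12) = 48998/114231 - 8 = -864850/114231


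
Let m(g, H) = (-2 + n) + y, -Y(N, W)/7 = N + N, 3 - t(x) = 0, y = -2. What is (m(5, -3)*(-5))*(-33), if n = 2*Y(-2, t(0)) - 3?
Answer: 8085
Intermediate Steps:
t(x) = 3 (t(x) = 3 - 1*0 = 3 + 0 = 3)
Y(N, W) = -14*N (Y(N, W) = -7*(N + N) = -14*N)
n = 53 (n = 2*(-14*(-2)) - 3 = 2*28 - 3 = 56 - 3 = 53)
m(g, H) = 49 (m(g, H) = (-2 + 53) - 2 = 51 - 2 = 49)
(m(5, -3)*(-5))*(-33) = (49*(-5))*(-33) = -245*(-33) = 8085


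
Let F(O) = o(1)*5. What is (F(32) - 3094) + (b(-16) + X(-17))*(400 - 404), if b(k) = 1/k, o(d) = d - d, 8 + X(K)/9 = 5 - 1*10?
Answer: -10503/4 ≈ -2625.8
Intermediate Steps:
X(K) = -117 (X(K) = -72 + 9*(5 - 1*10) = -72 + 9*(5 - 10) = -72 + 9*(-5) = -72 - 45 = -117)
o(d) = 0
F(O) = 0 (F(O) = 0*5 = 0)
(F(32) - 3094) + (b(-16) + X(-17))*(400 - 404) = (0 - 3094) + (1/(-16) - 117)*(400 - 404) = -3094 + (-1/16 - 117)*(-4) = -3094 - 1873/16*(-4) = -3094 + 1873/4 = -10503/4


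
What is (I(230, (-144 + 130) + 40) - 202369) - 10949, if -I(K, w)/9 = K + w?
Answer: -215622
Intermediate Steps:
I(K, w) = -9*K - 9*w (I(K, w) = -9*(K + w) = -9*K - 9*w)
(I(230, (-144 + 130) + 40) - 202369) - 10949 = ((-9*230 - 9*((-144 + 130) + 40)) - 202369) - 10949 = ((-2070 - 9*(-14 + 40)) - 202369) - 10949 = ((-2070 - 9*26) - 202369) - 10949 = ((-2070 - 234) - 202369) - 10949 = (-2304 - 202369) - 10949 = -204673 - 10949 = -215622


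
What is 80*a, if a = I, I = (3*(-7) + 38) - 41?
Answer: -1920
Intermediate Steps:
I = -24 (I = (-21 + 38) - 41 = 17 - 41 = -24)
a = -24
80*a = 80*(-24) = -1920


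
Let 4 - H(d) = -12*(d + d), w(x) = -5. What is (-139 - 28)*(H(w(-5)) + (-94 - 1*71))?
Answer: 46927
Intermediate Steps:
H(d) = 4 + 24*d (H(d) = 4 - (-12)*(d + d) = 4 - (-12)*2*d = 4 - (-24)*d = 4 + 24*d)
(-139 - 28)*(H(w(-5)) + (-94 - 1*71)) = (-139 - 28)*((4 + 24*(-5)) + (-94 - 1*71)) = -167*((4 - 120) + (-94 - 71)) = -167*(-116 - 165) = -167*(-281) = 46927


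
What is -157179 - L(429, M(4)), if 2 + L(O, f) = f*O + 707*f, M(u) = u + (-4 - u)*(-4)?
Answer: -198073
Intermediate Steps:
M(u) = 16 + 5*u (M(u) = u + (16 + 4*u) = 16 + 5*u)
L(O, f) = -2 + 707*f + O*f (L(O, f) = -2 + (f*O + 707*f) = -2 + (O*f + 707*f) = -2 + (707*f + O*f) = -2 + 707*f + O*f)
-157179 - L(429, M(4)) = -157179 - (-2 + 707*(16 + 5*4) + 429*(16 + 5*4)) = -157179 - (-2 + 707*(16 + 20) + 429*(16 + 20)) = -157179 - (-2 + 707*36 + 429*36) = -157179 - (-2 + 25452 + 15444) = -157179 - 1*40894 = -157179 - 40894 = -198073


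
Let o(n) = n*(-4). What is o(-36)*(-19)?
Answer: -2736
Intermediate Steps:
o(n) = -4*n
o(-36)*(-19) = -4*(-36)*(-19) = 144*(-19) = -2736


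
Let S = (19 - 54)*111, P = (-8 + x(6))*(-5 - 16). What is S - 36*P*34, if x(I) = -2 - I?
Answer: -415149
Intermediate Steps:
P = 336 (P = (-8 + (-2 - 1*6))*(-5 - 16) = (-8 + (-2 - 6))*(-21) = (-8 - 8)*(-21) = -16*(-21) = 336)
S = -3885 (S = -35*111 = -3885)
S - 36*P*34 = -3885 - 36*336*34 = -3885 - 12096*34 = -3885 - 411264 = -415149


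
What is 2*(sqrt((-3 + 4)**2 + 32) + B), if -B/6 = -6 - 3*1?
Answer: 108 + 2*sqrt(33) ≈ 119.49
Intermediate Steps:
B = 54 (B = -6*(-6 - 3*1) = -6*(-6 - 3) = -6*(-9) = 54)
2*(sqrt((-3 + 4)**2 + 32) + B) = 2*(sqrt((-3 + 4)**2 + 32) + 54) = 2*(sqrt(1**2 + 32) + 54) = 2*(sqrt(1 + 32) + 54) = 2*(sqrt(33) + 54) = 2*(54 + sqrt(33)) = 108 + 2*sqrt(33)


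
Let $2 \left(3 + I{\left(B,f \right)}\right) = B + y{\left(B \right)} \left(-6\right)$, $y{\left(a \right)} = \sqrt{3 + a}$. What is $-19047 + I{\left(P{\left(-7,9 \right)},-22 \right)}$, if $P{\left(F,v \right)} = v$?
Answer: $- \frac{38091}{2} - 6 \sqrt{3} \approx -19056.0$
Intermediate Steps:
$I{\left(B,f \right)} = -3 + \frac{B}{2} - 3 \sqrt{3 + B}$ ($I{\left(B,f \right)} = -3 + \frac{B + \sqrt{3 + B} \left(-6\right)}{2} = -3 + \frac{B - 6 \sqrt{3 + B}}{2} = -3 + \left(\frac{B}{2} - 3 \sqrt{3 + B}\right) = -3 + \frac{B}{2} - 3 \sqrt{3 + B}$)
$-19047 + I{\left(P{\left(-7,9 \right)},-22 \right)} = -19047 - \left(- \frac{3}{2} + 3 \sqrt{3 + 9}\right) = -19047 - \left(- \frac{3}{2} + 6 \sqrt{3}\right) = -19047 + \left(\frac{3}{2} - 6 \sqrt{3}\right) = - \frac{38091}{2} - 6 \sqrt{3}$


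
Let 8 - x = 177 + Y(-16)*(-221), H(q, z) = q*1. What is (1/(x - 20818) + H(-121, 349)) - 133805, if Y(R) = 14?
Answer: -2396337919/17893 ≈ -1.3393e+5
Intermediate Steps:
H(q, z) = q
x = 2925 (x = 8 - (177 + 14*(-221)) = 8 - (177 - 3094) = 8 - 1*(-2917) = 8 + 2917 = 2925)
(1/(x - 20818) + H(-121, 349)) - 133805 = (1/(2925 - 20818) - 121) - 133805 = (1/(-17893) - 121) - 133805 = (-1/17893 - 121) - 133805 = -2165054/17893 - 133805 = -2396337919/17893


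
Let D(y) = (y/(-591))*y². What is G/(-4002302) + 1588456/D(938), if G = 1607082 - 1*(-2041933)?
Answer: -846097504791109/412884314254118 ≈ -2.0492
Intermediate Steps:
G = 3649015 (G = 1607082 + 2041933 = 3649015)
D(y) = -y³/591 (D(y) = (y*(-1/591))*y² = (-y/591)*y² = -y³/591)
G/(-4002302) + 1588456/D(938) = 3649015/(-4002302) + 1588456/((-1/591*938³)) = 3649015*(-1/4002302) + 1588456/((-1/591*825293672)) = -3649015/4002302 + 1588456/(-825293672/591) = -3649015/4002302 + 1588456*(-591/825293672) = -3649015/4002302 - 117347187/103161709 = -846097504791109/412884314254118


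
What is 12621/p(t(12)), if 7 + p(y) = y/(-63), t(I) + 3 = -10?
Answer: -795123/428 ≈ -1857.8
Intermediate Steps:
t(I) = -13 (t(I) = -3 - 10 = -13)
p(y) = -7 - y/63 (p(y) = -7 + y/(-63) = -7 + y*(-1/63) = -7 - y/63)
12621/p(t(12)) = 12621/(-7 - 1/63*(-13)) = 12621/(-7 + 13/63) = 12621/(-428/63) = 12621*(-63/428) = -795123/428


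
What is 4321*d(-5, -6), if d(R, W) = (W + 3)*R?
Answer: 64815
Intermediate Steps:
d(R, W) = R*(3 + W) (d(R, W) = (3 + W)*R = R*(3 + W))
4321*d(-5, -6) = 4321*(-5*(3 - 6)) = 4321*(-5*(-3)) = 4321*15 = 64815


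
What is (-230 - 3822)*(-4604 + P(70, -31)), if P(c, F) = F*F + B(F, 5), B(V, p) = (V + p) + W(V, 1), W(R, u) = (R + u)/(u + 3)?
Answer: 14897178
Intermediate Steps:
W(R, u) = (R + u)/(3 + u)
B(V, p) = 1/4 + p + 5*V/4 (B(V, p) = (V + p) + (V + 1)/(3 + 1) = (V + p) + (1 + V)/4 = (V + p) + (1/4 + V/4) = 1/4 + p + 5*V/4)
P(c, F) = 21/4 + F**2 + 5*F/4 (P(c, F) = F*F + (1/4 + 5 + 5*F/4) = F**2 + (21/4 + 5*F/4) = 21/4 + F**2 + 5*F/4)
(-230 - 3822)*(-4604 + P(70, -31)) = (-230 - 3822)*(-4604 + (21/4 + (-31)**2 + (5/4)*(-31))) = -4052*(-4604 + (21/4 + 961 - 155/4)) = -4052*(-4604 + 1855/2) = -4052*(-7353/2) = 14897178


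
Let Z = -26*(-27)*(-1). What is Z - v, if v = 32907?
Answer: -33609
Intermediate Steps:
Z = -702 (Z = 702*(-1) = -702)
Z - v = -702 - 1*32907 = -702 - 32907 = -33609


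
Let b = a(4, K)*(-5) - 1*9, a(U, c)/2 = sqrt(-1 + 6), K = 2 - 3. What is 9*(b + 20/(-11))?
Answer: -1071/11 - 90*sqrt(5) ≈ -298.61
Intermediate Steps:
K = -1
a(U, c) = 2*sqrt(5) (a(U, c) = 2*sqrt(-1 + 6) = 2*sqrt(5))
b = -9 - 10*sqrt(5) (b = (2*sqrt(5))*(-5) - 1*9 = -10*sqrt(5) - 9 = -9 - 10*sqrt(5) ≈ -31.361)
9*(b + 20/(-11)) = 9*((-9 - 10*sqrt(5)) + 20/(-11)) = 9*((-9 - 10*sqrt(5)) + 20*(-1/11)) = 9*((-9 - 10*sqrt(5)) - 20/11) = 9*(-119/11 - 10*sqrt(5)) = -1071/11 - 90*sqrt(5)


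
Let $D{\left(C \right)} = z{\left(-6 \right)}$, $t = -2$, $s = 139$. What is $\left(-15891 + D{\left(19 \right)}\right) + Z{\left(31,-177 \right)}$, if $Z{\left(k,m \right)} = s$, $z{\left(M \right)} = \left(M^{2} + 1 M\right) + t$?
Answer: $-15724$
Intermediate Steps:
$z{\left(M \right)} = -2 + M + M^{2}$ ($z{\left(M \right)} = \left(M^{2} + 1 M\right) - 2 = \left(M^{2} + M\right) - 2 = \left(M + M^{2}\right) - 2 = -2 + M + M^{2}$)
$Z{\left(k,m \right)} = 139$
$D{\left(C \right)} = 28$ ($D{\left(C \right)} = -2 - 6 + \left(-6\right)^{2} = -2 - 6 + 36 = 28$)
$\left(-15891 + D{\left(19 \right)}\right) + Z{\left(31,-177 \right)} = \left(-15891 + 28\right) + 139 = -15863 + 139 = -15724$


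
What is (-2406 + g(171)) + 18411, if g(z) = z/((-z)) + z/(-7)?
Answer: 111857/7 ≈ 15980.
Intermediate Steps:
g(z) = -1 - z/7 (g(z) = z*(-1/z) + z*(-⅐) = -1 - z/7)
(-2406 + g(171)) + 18411 = (-2406 + (-1 - ⅐*171)) + 18411 = (-2406 + (-1 - 171/7)) + 18411 = (-2406 - 178/7) + 18411 = -17020/7 + 18411 = 111857/7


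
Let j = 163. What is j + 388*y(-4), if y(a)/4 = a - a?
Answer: 163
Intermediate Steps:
y(a) = 0 (y(a) = 4*(a - a) = 4*0 = 0)
j + 388*y(-4) = 163 + 388*0 = 163 + 0 = 163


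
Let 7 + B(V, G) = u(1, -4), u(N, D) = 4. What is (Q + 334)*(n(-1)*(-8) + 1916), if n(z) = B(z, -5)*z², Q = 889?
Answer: 2372620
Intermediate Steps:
B(V, G) = -3 (B(V, G) = -7 + 4 = -3)
n(z) = -3*z²
(Q + 334)*(n(-1)*(-8) + 1916) = (889 + 334)*(-3*(-1)²*(-8) + 1916) = 1223*(-3*1*(-8) + 1916) = 1223*(-3*(-8) + 1916) = 1223*(24 + 1916) = 1223*1940 = 2372620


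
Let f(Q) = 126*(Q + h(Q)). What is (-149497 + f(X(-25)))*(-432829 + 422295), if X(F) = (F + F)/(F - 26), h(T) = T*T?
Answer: 454372850222/289 ≈ 1.5722e+9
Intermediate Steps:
h(T) = T**2
X(F) = 2*F/(-26 + F) (X(F) = (2*F)/(-26 + F) = 2*F/(-26 + F))
f(Q) = 126*Q + 126*Q**2 (f(Q) = 126*(Q + Q**2) = 126*Q + 126*Q**2)
(-149497 + f(X(-25)))*(-432829 + 422295) = (-149497 + 126*(2*(-25)/(-26 - 25))*(1 + 2*(-25)/(-26 - 25)))*(-432829 + 422295) = (-149497 + 126*(2*(-25)/(-51))*(1 + 2*(-25)/(-51)))*(-10534) = (-149497 + 126*(2*(-25)*(-1/51))*(1 + 2*(-25)*(-1/51)))*(-10534) = (-149497 + 126*(50/51)*(1 + 50/51))*(-10534) = (-149497 + 126*(50/51)*(101/51))*(-10534) = (-149497 + 70700/289)*(-10534) = -43133933/289*(-10534) = 454372850222/289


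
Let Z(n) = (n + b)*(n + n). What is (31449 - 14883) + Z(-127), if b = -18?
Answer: 53396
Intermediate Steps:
Z(n) = 2*n*(-18 + n) (Z(n) = (n - 18)*(n + n) = (-18 + n)*(2*n) = 2*n*(-18 + n))
(31449 - 14883) + Z(-127) = (31449 - 14883) + 2*(-127)*(-18 - 127) = 16566 + 2*(-127)*(-145) = 16566 + 36830 = 53396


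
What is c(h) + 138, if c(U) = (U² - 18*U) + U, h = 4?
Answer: 86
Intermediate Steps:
c(U) = U² - 17*U
c(h) + 138 = 4*(-17 + 4) + 138 = 4*(-13) + 138 = -52 + 138 = 86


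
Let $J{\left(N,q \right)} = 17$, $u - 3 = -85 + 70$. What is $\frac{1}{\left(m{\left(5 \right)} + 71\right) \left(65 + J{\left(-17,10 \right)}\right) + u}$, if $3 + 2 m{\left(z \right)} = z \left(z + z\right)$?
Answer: $\frac{1}{7737} \approx 0.00012925$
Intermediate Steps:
$u = -12$ ($u = 3 + \left(-85 + 70\right) = 3 - 15 = -12$)
$m{\left(z \right)} = - \frac{3}{2} + z^{2}$ ($m{\left(z \right)} = - \frac{3}{2} + \frac{z \left(z + z\right)}{2} = - \frac{3}{2} + \frac{z 2 z}{2} = - \frac{3}{2} + \frac{2 z^{2}}{2} = - \frac{3}{2} + z^{2}$)
$\frac{1}{\left(m{\left(5 \right)} + 71\right) \left(65 + J{\left(-17,10 \right)}\right) + u} = \frac{1}{\left(\left(- \frac{3}{2} + 5^{2}\right) + 71\right) \left(65 + 17\right) - 12} = \frac{1}{\left(\left(- \frac{3}{2} + 25\right) + 71\right) 82 - 12} = \frac{1}{\left(\frac{47}{2} + 71\right) 82 - 12} = \frac{1}{\frac{189}{2} \cdot 82 - 12} = \frac{1}{7749 - 12} = \frac{1}{7737}$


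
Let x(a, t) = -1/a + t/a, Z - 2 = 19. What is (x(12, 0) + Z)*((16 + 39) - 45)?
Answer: 1255/6 ≈ 209.17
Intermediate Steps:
Z = 21 (Z = 2 + 19 = 21)
(x(12, 0) + Z)*((16 + 39) - 45) = ((-1 + 0)/12 + 21)*((16 + 39) - 45) = ((1/12)*(-1) + 21)*(55 - 45) = (-1/12 + 21)*10 = (251/12)*10 = 1255/6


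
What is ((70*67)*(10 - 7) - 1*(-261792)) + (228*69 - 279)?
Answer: 291315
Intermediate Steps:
((70*67)*(10 - 7) - 1*(-261792)) + (228*69 - 279) = (4690*3 + 261792) + (15732 - 279) = (14070 + 261792) + 15453 = 275862 + 15453 = 291315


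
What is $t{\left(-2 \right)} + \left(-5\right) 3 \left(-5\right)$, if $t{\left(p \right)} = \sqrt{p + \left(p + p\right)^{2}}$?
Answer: $75 + \sqrt{14} \approx 78.742$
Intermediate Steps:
$t{\left(p \right)} = \sqrt{p + 4 p^{2}}$ ($t{\left(p \right)} = \sqrt{p + \left(2 p\right)^{2}} = \sqrt{p + 4 p^{2}}$)
$t{\left(-2 \right)} + \left(-5\right) 3 \left(-5\right) = \sqrt{- 2 \left(1 + 4 \left(-2\right)\right)} + \left(-5\right) 3 \left(-5\right) = \sqrt{- 2 \left(1 - 8\right)} - -75 = \sqrt{\left(-2\right) \left(-7\right)} + 75 = \sqrt{14} + 75 = 75 + \sqrt{14}$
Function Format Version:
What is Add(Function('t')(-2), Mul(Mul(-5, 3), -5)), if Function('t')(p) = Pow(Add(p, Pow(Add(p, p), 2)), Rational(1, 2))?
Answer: Add(75, Pow(14, Rational(1, 2))) ≈ 78.742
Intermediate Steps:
Function('t')(p) = Pow(Add(p, Mul(4, Pow(p, 2))), Rational(1, 2)) (Function('t')(p) = Pow(Add(p, Pow(Mul(2, p), 2)), Rational(1, 2)) = Pow(Add(p, Mul(4, Pow(p, 2))), Rational(1, 2)))
Add(Function('t')(-2), Mul(Mul(-5, 3), -5)) = Add(Pow(Mul(-2, Add(1, Mul(4, -2))), Rational(1, 2)), Mul(Mul(-5, 3), -5)) = Add(Pow(Mul(-2, Add(1, -8)), Rational(1, 2)), Mul(-15, -5)) = Add(Pow(Mul(-2, -7), Rational(1, 2)), 75) = Add(Pow(14, Rational(1, 2)), 75) = Add(75, Pow(14, Rational(1, 2)))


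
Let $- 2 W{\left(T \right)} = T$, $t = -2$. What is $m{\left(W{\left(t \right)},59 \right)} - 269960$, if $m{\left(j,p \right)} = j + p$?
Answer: $-269900$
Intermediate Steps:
$W{\left(T \right)} = - \frac{T}{2}$
$m{\left(W{\left(t \right)},59 \right)} - 269960 = \left(\left(- \frac{1}{2}\right) \left(-2\right) + 59\right) - 269960 = \left(1 + 59\right) - 269960 = 60 - 269960 = -269900$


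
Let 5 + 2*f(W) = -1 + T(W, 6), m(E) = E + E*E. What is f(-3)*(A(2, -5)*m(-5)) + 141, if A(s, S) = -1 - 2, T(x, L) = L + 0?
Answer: 141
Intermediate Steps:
T(x, L) = L
A(s, S) = -3
m(E) = E + E²
f(W) = 0 (f(W) = -5/2 + (-1 + 6)/2 = -5/2 + (½)*5 = -5/2 + 5/2 = 0)
f(-3)*(A(2, -5)*m(-5)) + 141 = 0*(-(-15)*(1 - 5)) + 141 = 0*(-(-15)*(-4)) + 141 = 0*(-3*20) + 141 = 0*(-60) + 141 = 0 + 141 = 141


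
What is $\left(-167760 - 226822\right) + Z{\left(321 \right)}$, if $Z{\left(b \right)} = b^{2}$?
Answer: $-291541$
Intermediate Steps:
$\left(-167760 - 226822\right) + Z{\left(321 \right)} = \left(-167760 - 226822\right) + 321^{2} = -394582 + 103041 = -291541$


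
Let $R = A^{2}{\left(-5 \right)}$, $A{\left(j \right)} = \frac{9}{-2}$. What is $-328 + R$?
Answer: $- \frac{1231}{4} \approx -307.75$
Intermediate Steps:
$A{\left(j \right)} = - \frac{9}{2}$ ($A{\left(j \right)} = 9 \left(- \frac{1}{2}\right) = - \frac{9}{2}$)
$R = \frac{81}{4}$ ($R = \left(- \frac{9}{2}\right)^{2} = \frac{81}{4} \approx 20.25$)
$-328 + R = -328 + \frac{81}{4} = - \frac{1231}{4}$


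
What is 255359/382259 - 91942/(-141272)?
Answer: 35610366813/27001246724 ≈ 1.3188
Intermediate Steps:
255359/382259 - 91942/(-141272) = 255359*(1/382259) - 91942*(-1/141272) = 255359/382259 + 45971/70636 = 35610366813/27001246724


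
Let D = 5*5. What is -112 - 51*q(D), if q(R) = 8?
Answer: -520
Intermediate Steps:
D = 25
-112 - 51*q(D) = -112 - 51*8 = -112 - 408 = -520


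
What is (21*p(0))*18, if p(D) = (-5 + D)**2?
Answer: 9450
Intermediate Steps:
(21*p(0))*18 = (21*(-5 + 0)**2)*18 = (21*(-5)**2)*18 = (21*25)*18 = 525*18 = 9450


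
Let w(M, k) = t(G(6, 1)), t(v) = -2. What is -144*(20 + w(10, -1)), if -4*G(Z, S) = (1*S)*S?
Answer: -2592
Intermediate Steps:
G(Z, S) = -S²/4 (G(Z, S) = -1*S*S/4 = -S*S/4 = -S²/4)
w(M, k) = -2
-144*(20 + w(10, -1)) = -144*(20 - 2) = -144*18 = -2592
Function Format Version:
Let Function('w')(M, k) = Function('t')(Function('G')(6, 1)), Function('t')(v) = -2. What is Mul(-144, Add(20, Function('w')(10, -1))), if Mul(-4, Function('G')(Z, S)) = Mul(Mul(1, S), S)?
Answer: -2592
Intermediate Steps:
Function('G')(Z, S) = Mul(Rational(-1, 4), Pow(S, 2)) (Function('G')(Z, S) = Mul(Rational(-1, 4), Mul(Mul(1, S), S)) = Mul(Rational(-1, 4), Mul(S, S)) = Mul(Rational(-1, 4), Pow(S, 2)))
Function('w')(M, k) = -2
Mul(-144, Add(20, Function('w')(10, -1))) = Mul(-144, Add(20, -2)) = Mul(-144, 18) = -2592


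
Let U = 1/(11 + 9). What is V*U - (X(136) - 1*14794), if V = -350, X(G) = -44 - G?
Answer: 29913/2 ≈ 14957.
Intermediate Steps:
U = 1/20 ≈ 0.050000
V*U - (X(136) - 1*14794) = -350*1/20 - ((-44 - 1*136) - 1*14794) = -35/2 - ((-44 - 136) - 14794) = -35/2 - (-180 - 14794) = -35/2 - 1*(-14974) = -35/2 + 14974 = 29913/2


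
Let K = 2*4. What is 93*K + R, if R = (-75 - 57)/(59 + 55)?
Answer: 14114/19 ≈ 742.84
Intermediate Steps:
R = -22/19 (R = -132/114 = -132*1/114 = -22/19 ≈ -1.1579)
K = 8
93*K + R = 93*8 - 22/19 = 744 - 22/19 = 14114/19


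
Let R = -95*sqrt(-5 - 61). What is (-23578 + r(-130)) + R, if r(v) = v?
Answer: -23708 - 95*I*sqrt(66) ≈ -23708.0 - 771.78*I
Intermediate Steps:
R = -95*I*sqrt(66) ≈ -771.78*I
(-23578 + r(-130)) + R = (-23578 - 130) - 95*I*sqrt(66) = -23708 - 95*I*sqrt(66)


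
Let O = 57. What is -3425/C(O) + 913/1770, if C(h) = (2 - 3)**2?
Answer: -6061337/1770 ≈ -3424.5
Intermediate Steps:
C(h) = 1 (C(h) = (-1)**2 = 1)
-3425/C(O) + 913/1770 = -3425/1 + 913/1770 = -3425*1 + 913*(1/1770) = -3425 + 913/1770 = -6061337/1770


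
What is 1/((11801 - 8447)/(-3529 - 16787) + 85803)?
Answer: 3386/290528399 ≈ 1.1655e-5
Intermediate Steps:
1/((11801 - 8447)/(-3529 - 16787) + 85803) = 1/(3354/(-20316) + 85803) = 1/(3354*(-1/20316) + 85803) = 1/(-559/3386 + 85803) = 1/(290528399/3386) = 3386/290528399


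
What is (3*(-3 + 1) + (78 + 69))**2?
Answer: 19881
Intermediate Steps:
(3*(-3 + 1) + (78 + 69))**2 = (3*(-2) + 147)**2 = (-6 + 147)**2 = 141**2 = 19881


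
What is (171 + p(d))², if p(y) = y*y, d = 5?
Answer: 38416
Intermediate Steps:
p(y) = y²
(171 + p(d))² = (171 + 5²)² = (171 + 25)² = 196² = 38416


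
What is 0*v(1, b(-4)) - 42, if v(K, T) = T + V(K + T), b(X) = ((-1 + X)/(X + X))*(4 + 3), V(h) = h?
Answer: -42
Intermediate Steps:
b(X) = 7*(-1 + X)/(2*X) (b(X) = ((-1 + X)/((2*X)))*7 = ((-1 + X)*(1/(2*X)))*7 = ((-1 + X)/(2*X))*7 = 7*(-1 + X)/(2*X))
v(K, T) = K + 2*T (v(K, T) = T + (K + T) = K + 2*T)
0*v(1, b(-4)) - 42 = 0*(1 + 2*((7/2)*(-1 - 4)/(-4))) - 42 = 0*(1 + 2*((7/2)*(-1/4)*(-5))) - 42 = 0*(1 + 2*(35/8)) - 42 = 0*(1 + 35/4) - 42 = 0*(39/4) - 42 = 0 - 42 = -42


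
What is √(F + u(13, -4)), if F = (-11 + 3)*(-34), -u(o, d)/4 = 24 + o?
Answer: 2*√31 ≈ 11.136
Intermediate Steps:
u(o, d) = -96 - 4*o (u(o, d) = -4*(24 + o) = -96 - 4*o)
F = 272 (F = -8*(-34) = 272)
√(F + u(13, -4)) = √(272 + (-96 - 4*13)) = √(272 + (-96 - 52)) = √(272 - 148) = √124 = 2*√31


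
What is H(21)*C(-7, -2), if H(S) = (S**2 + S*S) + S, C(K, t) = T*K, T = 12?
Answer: -75852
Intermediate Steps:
C(K, t) = 12*K
H(S) = S + 2*S**2 (H(S) = (S**2 + S**2) + S = 2*S**2 + S = S + 2*S**2)
H(21)*C(-7, -2) = (21*(1 + 2*21))*(12*(-7)) = (21*(1 + 42))*(-84) = (21*43)*(-84) = 903*(-84) = -75852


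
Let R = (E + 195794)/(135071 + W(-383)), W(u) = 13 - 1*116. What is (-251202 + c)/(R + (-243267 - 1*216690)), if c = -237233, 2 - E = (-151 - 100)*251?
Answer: 65923095080/62079217579 ≈ 1.0619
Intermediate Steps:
W(u) = -103 (W(u) = 13 - 116 = -103)
E = 63003 (E = 2 - (-151 - 100)*251 = 2 - (-251)*251 = 2 - 1*(-63001) = 2 + 63001 = 63003)
R = 258797/134968 (R = (63003 + 195794)/(135071 - 103) = 258797/134968 ≈ 1.9175)
(-251202 + c)/(R + (-243267 - 1*216690)) = (-251202 - 237233)/(258797/134968 + (-243267 - 1*216690)) = -488435/(258797/134968 + (-243267 - 216690)) = -488435/(258797/134968 - 459957) = -488435/(-62079217579/134968) = -488435*(-134968/62079217579) = 65923095080/62079217579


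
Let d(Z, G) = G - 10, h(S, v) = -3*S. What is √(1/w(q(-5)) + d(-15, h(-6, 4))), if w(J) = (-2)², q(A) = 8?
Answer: √33/2 ≈ 2.8723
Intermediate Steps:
d(Z, G) = -10 + G
w(J) = 4
√(1/w(q(-5)) + d(-15, h(-6, 4))) = √(1/4 + (-10 - 3*(-6))) = √(¼ + (-10 + 18)) = √(¼ + 8) = √(33/4) = √33/2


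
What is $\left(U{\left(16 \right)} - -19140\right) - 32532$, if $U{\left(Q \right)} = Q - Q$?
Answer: $-13392$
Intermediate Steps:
$U{\left(Q \right)} = 0$
$\left(U{\left(16 \right)} - -19140\right) - 32532 = \left(0 - -19140\right) - 32532 = \left(0 + 19140\right) - 32532 = 19140 - 32532 = -13392$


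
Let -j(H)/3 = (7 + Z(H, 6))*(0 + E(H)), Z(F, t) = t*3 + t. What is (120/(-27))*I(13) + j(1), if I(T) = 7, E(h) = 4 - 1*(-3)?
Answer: -6139/9 ≈ -682.11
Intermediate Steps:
E(h) = 7 (E(h) = 4 + 3 = 7)
Z(F, t) = 4*t (Z(F, t) = 3*t + t = 4*t)
j(H) = -651 (j(H) = -3*(7 + 4*6)*(0 + 7) = -3*(7 + 24)*7 = -93*7 = -3*217 = -651)
(120/(-27))*I(13) + j(1) = (120/(-27))*7 - 651 = (120*(-1/27))*7 - 651 = -40/9*7 - 651 = -280/9 - 651 = -6139/9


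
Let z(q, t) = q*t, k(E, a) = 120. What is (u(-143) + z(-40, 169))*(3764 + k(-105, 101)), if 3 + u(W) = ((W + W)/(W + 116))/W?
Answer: -709230052/27 ≈ -2.6268e+7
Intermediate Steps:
u(W) = -3 + 2/(116 + W) (u(W) = -3 + ((W + W)/(W + 116))/W = -3 + ((2*W)/(116 + W))/W = -3 + (2*W/(116 + W))/W = -3 + 2/(116 + W))
(u(-143) + z(-40, 169))*(3764 + k(-105, 101)) = ((-346 - 3*(-143))/(116 - 143) - 40*169)*(3764 + 120) = ((-346 + 429)/(-27) - 6760)*3884 = (-1/27*83 - 6760)*3884 = (-83/27 - 6760)*3884 = -182603/27*3884 = -709230052/27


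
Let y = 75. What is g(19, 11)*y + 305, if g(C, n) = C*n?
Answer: 15980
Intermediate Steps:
g(19, 11)*y + 305 = (19*11)*75 + 305 = 209*75 + 305 = 15675 + 305 = 15980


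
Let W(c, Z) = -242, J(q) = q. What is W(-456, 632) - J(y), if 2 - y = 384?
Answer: 140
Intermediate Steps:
y = -382 (y = 2 - 1*384 = 2 - 384 = -382)
W(-456, 632) - J(y) = -242 - 1*(-382) = -242 + 382 = 140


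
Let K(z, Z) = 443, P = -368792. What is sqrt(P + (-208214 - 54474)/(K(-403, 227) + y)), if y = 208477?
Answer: 2*I*sqrt(62878625736585)/26115 ≈ 607.28*I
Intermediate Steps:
sqrt(P + (-208214 - 54474)/(K(-403, 227) + y)) = sqrt(-368792 + (-208214 - 54474)/(443 + 208477)) = sqrt(-368792 - 262688/208920) = sqrt(-368792 - 262688*1/208920) = sqrt(-368792 - 32836/26115) = sqrt(-9631035916/26115) = 2*I*sqrt(62878625736585)/26115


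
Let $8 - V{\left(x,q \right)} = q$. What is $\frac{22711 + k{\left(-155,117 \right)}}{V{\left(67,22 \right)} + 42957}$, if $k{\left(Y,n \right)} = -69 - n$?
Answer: $\frac{22525}{42943} \approx 0.52453$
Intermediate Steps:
$V{\left(x,q \right)} = 8 - q$
$\frac{22711 + k{\left(-155,117 \right)}}{V{\left(67,22 \right)} + 42957} = \frac{22711 - 186}{\left(8 - 22\right) + 42957} = \frac{22711 - 186}{-14 + 42957} = \frac{22525}{42943}$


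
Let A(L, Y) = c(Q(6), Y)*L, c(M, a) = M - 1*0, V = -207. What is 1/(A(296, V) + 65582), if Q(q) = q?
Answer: 1/67358 ≈ 1.4846e-5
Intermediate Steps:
c(M, a) = M (c(M, a) = M + 0 = M)
A(L, Y) = 6*L
1/(A(296, V) + 65582) = 1/(6*296 + 65582) = 1/(1776 + 65582) = 1/67358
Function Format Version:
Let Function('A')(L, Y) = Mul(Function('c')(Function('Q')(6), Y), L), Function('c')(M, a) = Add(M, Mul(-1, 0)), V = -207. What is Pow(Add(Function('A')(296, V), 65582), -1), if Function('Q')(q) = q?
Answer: Rational(1, 67358) ≈ 1.4846e-5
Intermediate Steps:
Function('c')(M, a) = M (Function('c')(M, a) = Add(M, 0) = M)
Function('A')(L, Y) = Mul(6, L)
Pow(Add(Function('A')(296, V), 65582), -1) = Pow(Add(Mul(6, 296), 65582), -1) = Pow(Add(1776, 65582), -1) = Pow(67358, -1) = Rational(1, 67358)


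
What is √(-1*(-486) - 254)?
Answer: 2*√58 ≈ 15.232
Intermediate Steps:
√(-1*(-486) - 254) = √(486 - 254) = √232 = 2*√58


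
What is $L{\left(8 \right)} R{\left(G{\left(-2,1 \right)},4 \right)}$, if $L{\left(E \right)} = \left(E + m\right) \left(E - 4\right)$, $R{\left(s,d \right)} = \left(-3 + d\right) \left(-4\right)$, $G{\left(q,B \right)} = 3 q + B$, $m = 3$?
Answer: $-176$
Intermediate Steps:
$G{\left(q,B \right)} = B + 3 q$
$R{\left(s,d \right)} = 12 - 4 d$
$L{\left(E \right)} = \left(-4 + E\right) \left(3 + E\right)$ ($L{\left(E \right)} = \left(E + 3\right) \left(E - 4\right) = \left(3 + E\right) \left(-4 + E\right) = \left(-4 + E\right) \left(3 + E\right)$)
$L{\left(8 \right)} R{\left(G{\left(-2,1 \right)},4 \right)} = \left(-12 + 8^{2} - 8\right) \left(12 - 16\right) = \left(-12 + 64 - 8\right) \left(12 - 16\right) = 44 \left(-4\right) = -176$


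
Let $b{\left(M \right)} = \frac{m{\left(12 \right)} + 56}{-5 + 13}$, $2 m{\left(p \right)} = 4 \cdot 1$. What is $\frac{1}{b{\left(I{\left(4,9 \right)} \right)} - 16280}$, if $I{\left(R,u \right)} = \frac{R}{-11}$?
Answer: $- \frac{4}{65091} \approx -6.1452 \cdot 10^{-5}$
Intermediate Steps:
$I{\left(R,u \right)} = - \frac{R}{11}$ ($I{\left(R,u \right)} = R \left(- \frac{1}{11}\right) = - \frac{R}{11}$)
$m{\left(p \right)} = 2$ ($m{\left(p \right)} = \frac{4 \cdot 1}{2} = \frac{1}{2} \cdot 4 = 2$)
$b{\left(M \right)} = \frac{29}{4}$ ($b{\left(M \right)} = \frac{2 + 56}{-5 + 13} = \frac{58}{8} = 58 \cdot \frac{1}{8} = \frac{29}{4}$)
$\frac{1}{b{\left(I{\left(4,9 \right)} \right)} - 16280} = \frac{1}{\frac{29}{4} - 16280} = \frac{1}{- \frac{65091}{4}} = - \frac{4}{65091}$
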